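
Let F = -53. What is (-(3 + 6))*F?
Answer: 477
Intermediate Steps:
(-(3 + 6))*F = -(3 + 6)*(-53) = -1*9*(-53) = -9*(-53) = 477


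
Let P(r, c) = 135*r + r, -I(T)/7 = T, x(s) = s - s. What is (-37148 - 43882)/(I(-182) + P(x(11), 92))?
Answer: -40515/637 ≈ -63.603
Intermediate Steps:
x(s) = 0
I(T) = -7*T
P(r, c) = 136*r
(-37148 - 43882)/(I(-182) + P(x(11), 92)) = (-37148 - 43882)/(-7*(-182) + 136*0) = -81030/(1274 + 0) = -81030/1274 = -81030*1/1274 = -40515/637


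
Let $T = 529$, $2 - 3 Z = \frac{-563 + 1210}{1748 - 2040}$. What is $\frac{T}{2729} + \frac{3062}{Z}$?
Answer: $\frac{7320680647}{3359399} \approx 2179.2$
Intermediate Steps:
$Z = \frac{1231}{876}$ ($Z = \frac{2}{3} - \frac{\left(-563 + 1210\right) \frac{1}{1748 - 2040}}{3} = \frac{2}{3} - \frac{647 \frac{1}{-292}}{3} = \frac{2}{3} - \frac{647 \left(- \frac{1}{292}\right)}{3} = \frac{2}{3} - - \frac{647}{876} = \frac{2}{3} + \frac{647}{876} = \frac{1231}{876} \approx 1.4053$)
$\frac{T}{2729} + \frac{3062}{Z} = \frac{529}{2729} + \frac{3062}{\frac{1231}{876}} = 529 \cdot \frac{1}{2729} + 3062 \cdot \frac{876}{1231} = \frac{529}{2729} + \frac{2682312}{1231} = \frac{7320680647}{3359399}$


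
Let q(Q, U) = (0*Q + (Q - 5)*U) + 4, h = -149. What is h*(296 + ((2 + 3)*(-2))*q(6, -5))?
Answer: -45594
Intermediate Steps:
q(Q, U) = 4 + U*(-5 + Q) (q(Q, U) = (0 + (-5 + Q)*U) + 4 = (0 + U*(-5 + Q)) + 4 = U*(-5 + Q) + 4 = 4 + U*(-5 + Q))
h*(296 + ((2 + 3)*(-2))*q(6, -5)) = -149*(296 + ((2 + 3)*(-2))*(4 - 5*(-5) + 6*(-5))) = -149*(296 + (5*(-2))*(4 + 25 - 30)) = -149*(296 - 10*(-1)) = -149*(296 + 10) = -149*306 = -45594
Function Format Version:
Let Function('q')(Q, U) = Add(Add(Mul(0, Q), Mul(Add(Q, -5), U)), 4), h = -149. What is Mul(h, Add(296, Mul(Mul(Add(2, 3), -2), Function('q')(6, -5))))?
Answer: -45594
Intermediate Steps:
Function('q')(Q, U) = Add(4, Mul(U, Add(-5, Q))) (Function('q')(Q, U) = Add(Add(0, Mul(Add(-5, Q), U)), 4) = Add(Add(0, Mul(U, Add(-5, Q))), 4) = Add(Mul(U, Add(-5, Q)), 4) = Add(4, Mul(U, Add(-5, Q))))
Mul(h, Add(296, Mul(Mul(Add(2, 3), -2), Function('q')(6, -5)))) = Mul(-149, Add(296, Mul(Mul(Add(2, 3), -2), Add(4, Mul(-5, -5), Mul(6, -5))))) = Mul(-149, Add(296, Mul(Mul(5, -2), Add(4, 25, -30)))) = Mul(-149, Add(296, Mul(-10, -1))) = Mul(-149, Add(296, 10)) = Mul(-149, 306) = -45594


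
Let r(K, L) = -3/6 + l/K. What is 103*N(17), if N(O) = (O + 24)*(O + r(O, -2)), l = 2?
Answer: 2385995/34 ≈ 70176.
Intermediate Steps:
r(K, L) = -1/2 + 2/K (r(K, L) = -3/6 + 2/K = -3*1/6 + 2/K = -1/2 + 2/K)
N(O) = (24 + O)*(O + (4 - O)/(2*O)) (N(O) = (O + 24)*(O + (4 - O)/(2*O)) = (24 + O)*(O + (4 - O)/(2*O)))
103*N(17) = 103*(-10 + 17**2 + 48/17 + (47/2)*17) = 103*(-10 + 289 + 48*(1/17) + 799/2) = 103*(-10 + 289 + 48/17 + 799/2) = 103*(23165/34) = 2385995/34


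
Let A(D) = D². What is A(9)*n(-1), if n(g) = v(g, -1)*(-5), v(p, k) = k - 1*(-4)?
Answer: -1215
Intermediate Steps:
v(p, k) = 4 + k (v(p, k) = k + 4 = 4 + k)
n(g) = -15 (n(g) = (4 - 1)*(-5) = 3*(-5) = -15)
A(9)*n(-1) = 9²*(-15) = 81*(-15) = -1215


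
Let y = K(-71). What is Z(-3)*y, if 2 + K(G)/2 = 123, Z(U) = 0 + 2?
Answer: 484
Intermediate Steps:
Z(U) = 2
K(G) = 242 (K(G) = -4 + 2*123 = -4 + 246 = 242)
y = 242
Z(-3)*y = 2*242 = 484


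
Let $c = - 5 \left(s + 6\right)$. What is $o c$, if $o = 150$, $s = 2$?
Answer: $-6000$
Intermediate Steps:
$c = -40$ ($c = - 5 \left(2 + 6\right) = \left(-5\right) 8 = -40$)
$o c = 150 \left(-40\right) = -6000$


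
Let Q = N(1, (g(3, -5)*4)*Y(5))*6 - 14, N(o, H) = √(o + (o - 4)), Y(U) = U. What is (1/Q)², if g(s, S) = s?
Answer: I/(4*(31*I + 42*√2)) ≈ 0.0017264 + 0.0033079*I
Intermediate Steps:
N(o, H) = √(-4 + 2*o) (N(o, H) = √(o + (-4 + o)) = √(-4 + 2*o))
Q = -14 + 6*I*√2 (Q = √(-4 + 2*1)*6 - 14 = √(-4 + 2)*6 - 14 = √(-2)*6 - 14 = (I*√2)*6 - 14 = 6*I*√2 - 14 = -14 + 6*I*√2 ≈ -14.0 + 8.4853*I)
(1/Q)² = (1/(-14 + 6*I*√2))² = (-14 + 6*I*√2)⁻²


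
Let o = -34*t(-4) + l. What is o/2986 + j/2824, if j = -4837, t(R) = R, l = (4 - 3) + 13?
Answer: -7009841/4216232 ≈ -1.6626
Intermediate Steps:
l = 14 (l = 1 + 13 = 14)
o = 150 (o = -34*(-4) + 14 = 136 + 14 = 150)
o/2986 + j/2824 = 150/2986 - 4837/2824 = 150*(1/2986) - 4837*1/2824 = 75/1493 - 4837/2824 = -7009841/4216232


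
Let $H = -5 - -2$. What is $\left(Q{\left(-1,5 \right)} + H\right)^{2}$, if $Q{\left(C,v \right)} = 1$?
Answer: $4$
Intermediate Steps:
$H = -3$ ($H = -5 + 2 = -3$)
$\left(Q{\left(-1,5 \right)} + H\right)^{2} = \left(1 - 3\right)^{2} = \left(-2\right)^{2} = 4$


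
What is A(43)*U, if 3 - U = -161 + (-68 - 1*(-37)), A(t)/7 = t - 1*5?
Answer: 51870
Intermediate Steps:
A(t) = -35 + 7*t (A(t) = 7*(t - 1*5) = 7*(t - 5) = 7*(-5 + t) = -35 + 7*t)
U = 195 (U = 3 - (-161 + (-68 - 1*(-37))) = 3 - (-161 + (-68 + 37)) = 3 - (-161 - 31) = 3 - 1*(-192) = 3 + 192 = 195)
A(43)*U = (-35 + 7*43)*195 = (-35 + 301)*195 = 266*195 = 51870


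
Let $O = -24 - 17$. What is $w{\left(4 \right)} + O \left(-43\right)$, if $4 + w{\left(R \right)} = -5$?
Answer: $1754$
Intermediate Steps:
$w{\left(R \right)} = -9$ ($w{\left(R \right)} = -4 - 5 = -9$)
$O = -41$ ($O = -24 - 17 = -41$)
$w{\left(4 \right)} + O \left(-43\right) = -9 - -1763 = -9 + 1763 = 1754$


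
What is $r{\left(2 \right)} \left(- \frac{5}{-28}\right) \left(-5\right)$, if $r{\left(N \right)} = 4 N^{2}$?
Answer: $- \frac{100}{7} \approx -14.286$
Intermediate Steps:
$r{\left(2 \right)} \left(- \frac{5}{-28}\right) \left(-5\right) = 4 \cdot 2^{2} \left(- \frac{5}{-28}\right) \left(-5\right) = 4 \cdot 4 \left(\left(-5\right) \left(- \frac{1}{28}\right)\right) \left(-5\right) = 16 \cdot \frac{5}{28} \left(-5\right) = \frac{20}{7} \left(-5\right) = - \frac{100}{7}$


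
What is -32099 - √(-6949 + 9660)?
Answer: -32099 - √2711 ≈ -32151.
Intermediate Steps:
-32099 - √(-6949 + 9660) = -32099 - √2711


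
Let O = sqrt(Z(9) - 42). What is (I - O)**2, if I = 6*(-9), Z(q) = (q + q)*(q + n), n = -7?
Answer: (54 + I*sqrt(6))**2 ≈ 2910.0 + 264.54*I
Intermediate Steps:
Z(q) = 2*q*(-7 + q) (Z(q) = (q + q)*(q - 7) = (2*q)*(-7 + q) = 2*q*(-7 + q))
O = I*sqrt(6) (O = sqrt(2*9*(-7 + 9) - 42) = sqrt(2*9*2 - 42) = sqrt(36 - 42) = sqrt(-6) = I*sqrt(6) ≈ 2.4495*I)
I = -54
(I - O)**2 = (-54 - I*sqrt(6))**2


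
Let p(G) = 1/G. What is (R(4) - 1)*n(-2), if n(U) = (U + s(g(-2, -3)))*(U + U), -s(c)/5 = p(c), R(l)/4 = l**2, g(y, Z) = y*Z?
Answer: 714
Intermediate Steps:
g(y, Z) = Z*y
R(l) = 4*l**2
s(c) = -5/c
n(U) = 2*U*(-5/6 + U) (n(U) = (U - 5/((-3*(-2))))*(U + U) = (U - 5/6)*(2*U) = (-5/6 + U)*(2*U) = 2*U*(-5/6 + U))
(R(4) - 1)*n(-2) = (4*4**2 - 1)*((1/3)*(-2)*(-5 + 6*(-2))) = (4*16 - 1)*((1/3)*(-2)*(-5 - 12)) = (64 - 1)*((1/3)*(-2)*(-17)) = 63*(34/3) = 714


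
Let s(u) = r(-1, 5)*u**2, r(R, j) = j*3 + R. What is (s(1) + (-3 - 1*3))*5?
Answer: 40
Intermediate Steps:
r(R, j) = R + 3*j (r(R, j) = 3*j + R = R + 3*j)
s(u) = 14*u**2 (s(u) = (-1 + 3*5)*u**2 = (-1 + 15)*u**2 = 14*u**2)
(s(1) + (-3 - 1*3))*5 = (14*1**2 + (-3 - 1*3))*5 = (14*1 + (-3 - 3))*5 = (14 - 6)*5 = 8*5 = 40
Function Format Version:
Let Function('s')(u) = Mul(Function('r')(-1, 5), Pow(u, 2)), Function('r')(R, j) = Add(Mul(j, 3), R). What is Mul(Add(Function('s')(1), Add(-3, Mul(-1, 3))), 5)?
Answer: 40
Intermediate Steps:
Function('r')(R, j) = Add(R, Mul(3, j)) (Function('r')(R, j) = Add(Mul(3, j), R) = Add(R, Mul(3, j)))
Function('s')(u) = Mul(14, Pow(u, 2)) (Function('s')(u) = Mul(Add(-1, Mul(3, 5)), Pow(u, 2)) = Mul(Add(-1, 15), Pow(u, 2)) = Mul(14, Pow(u, 2)))
Mul(Add(Function('s')(1), Add(-3, Mul(-1, 3))), 5) = Mul(Add(Mul(14, Pow(1, 2)), Add(-3, Mul(-1, 3))), 5) = Mul(Add(Mul(14, 1), Add(-3, -3)), 5) = Mul(Add(14, -6), 5) = Mul(8, 5) = 40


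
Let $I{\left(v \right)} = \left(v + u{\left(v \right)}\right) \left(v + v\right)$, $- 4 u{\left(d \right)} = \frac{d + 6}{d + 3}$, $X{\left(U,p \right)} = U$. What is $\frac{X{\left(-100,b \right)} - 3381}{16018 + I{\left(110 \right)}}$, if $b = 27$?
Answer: $- \frac{393353}{4538254} \approx -0.086675$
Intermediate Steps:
$u{\left(d \right)} = - \frac{6 + d}{4 \left(3 + d\right)}$ ($u{\left(d \right)} = - \frac{\left(d + 6\right) \frac{1}{d + 3}}{4} = - \frac{\left(6 + d\right) \frac{1}{3 + d}}{4} = - \frac{\frac{1}{3 + d} \left(6 + d\right)}{4} = - \frac{6 + d}{4 \left(3 + d\right)}$)
$I{\left(v \right)} = 2 v \left(v + \frac{-6 - v}{4 \left(3 + v\right)}\right)$ ($I{\left(v \right)} = \left(v + \frac{-6 - v}{4 \left(3 + v\right)}\right) \left(v + v\right) = \left(v + \frac{-6 - v}{4 \left(3 + v\right)}\right) 2 v = 2 v \left(v + \frac{-6 - v}{4 \left(3 + v\right)}\right)$)
$\frac{X{\left(-100,b \right)} - 3381}{16018 + I{\left(110 \right)}} = \frac{-100 - 3381}{16018 + \frac{1}{2} \cdot 110 \frac{1}{3 + 110} \left(-6 - 110 + 4 \cdot 110 \left(3 + 110\right)\right)} = - \frac{3481}{16018 + \frac{1}{2} \cdot 110 \cdot \frac{1}{113} \left(-6 - 110 + 4 \cdot 110 \cdot 113\right)} = - \frac{3481}{16018 + \frac{1}{2} \cdot 110 \cdot \frac{1}{113} \left(-6 - 110 + 49720\right)} = - \frac{3481}{16018 + \frac{1}{2} \cdot 110 \cdot \frac{1}{113} \cdot 49604} = - \frac{3481}{16018 + \frac{2728220}{113}} = - \frac{3481}{\frac{4538254}{113}} = \left(-3481\right) \frac{113}{4538254} = - \frac{393353}{4538254}$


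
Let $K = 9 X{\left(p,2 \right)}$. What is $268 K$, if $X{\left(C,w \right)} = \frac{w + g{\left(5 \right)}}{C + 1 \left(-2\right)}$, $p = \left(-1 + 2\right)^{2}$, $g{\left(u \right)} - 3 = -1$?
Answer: $-9648$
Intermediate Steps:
$g{\left(u \right)} = 2$ ($g{\left(u \right)} = 3 - 1 = 2$)
$p = 1$ ($p = 1^{2} = 1$)
$X{\left(C,w \right)} = \frac{2 + w}{-2 + C}$ ($X{\left(C,w \right)} = \frac{w + 2}{C + 1 \left(-2\right)} = \frac{2 + w}{C - 2} = \frac{2 + w}{-2 + C}$)
$K = -36$ ($K = 9 \frac{2 + 2}{-2 + 1} = 9 \frac{1}{-1} \cdot 4 = 9 \left(\left(-1\right) 4\right) = 9 \left(-4\right) = -36$)
$268 K = 268 \left(-36\right) = -9648$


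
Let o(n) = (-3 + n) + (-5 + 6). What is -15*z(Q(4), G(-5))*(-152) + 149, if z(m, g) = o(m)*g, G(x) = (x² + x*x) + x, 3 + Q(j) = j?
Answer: -102451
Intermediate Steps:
Q(j) = -3 + j
o(n) = -2 + n (o(n) = (-3 + n) + 1 = -2 + n)
G(x) = x + 2*x² (G(x) = (x² + x²) + x = 2*x² + x = x + 2*x²)
z(m, g) = g*(-2 + m) (z(m, g) = (-2 + m)*g = g*(-2 + m))
-15*z(Q(4), G(-5))*(-152) + 149 = -15*(-5*(1 + 2*(-5)))*(-2 + (-3 + 4))*(-152) + 149 = -15*(-5*(1 - 10))*(-2 + 1)*(-152) + 149 = -15*(-5*(-9))*(-1)*(-152) + 149 = -675*(-1)*(-152) + 149 = -15*(-45)*(-152) + 149 = 675*(-152) + 149 = -102600 + 149 = -102451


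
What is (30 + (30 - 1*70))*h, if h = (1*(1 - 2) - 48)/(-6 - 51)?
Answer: -490/57 ≈ -8.5965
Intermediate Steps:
h = 49/57 (h = (1*(-1) - 48)/(-57) = (-1 - 48)*(-1/57) = -49*(-1/57) = 49/57 ≈ 0.85965)
(30 + (30 - 1*70))*h = (30 + (30 - 1*70))*(49/57) = (30 + (30 - 70))*(49/57) = (30 - 40)*(49/57) = -10*49/57 = -490/57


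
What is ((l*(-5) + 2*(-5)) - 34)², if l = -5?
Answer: 361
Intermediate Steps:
((l*(-5) + 2*(-5)) - 34)² = ((-5*(-5) + 2*(-5)) - 34)² = ((25 - 10) - 34)² = (15 - 34)² = (-19)² = 361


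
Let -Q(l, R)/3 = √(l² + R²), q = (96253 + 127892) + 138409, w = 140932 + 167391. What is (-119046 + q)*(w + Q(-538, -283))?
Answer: 75079117084 - 730524*√369533 ≈ 7.4635e+10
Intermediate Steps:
w = 308323
q = 362554 (q = 224145 + 138409 = 362554)
Q(l, R) = -3*√(R² + l²) (Q(l, R) = -3*√(l² + R²) = -3*√(R² + l²))
(-119046 + q)*(w + Q(-538, -283)) = (-119046 + 362554)*(308323 - 3*√((-283)² + (-538)²)) = 243508*(308323 - 3*√(80089 + 289444)) = 243508*(308323 - 3*√369533) = 75079117084 - 730524*√369533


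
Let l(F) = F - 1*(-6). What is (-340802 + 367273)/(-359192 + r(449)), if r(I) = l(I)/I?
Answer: -11885479/161276753 ≈ -0.073696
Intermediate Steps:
l(F) = 6 + F (l(F) = F + 6 = 6 + F)
r(I) = (6 + I)/I
(-340802 + 367273)/(-359192 + r(449)) = (-340802 + 367273)/(-359192 + (6 + 449)/449) = 26471/(-359192 + (1/449)*455) = 26471/(-359192 + 455/449) = 26471/(-161276753/449) = 26471*(-449/161276753) = -11885479/161276753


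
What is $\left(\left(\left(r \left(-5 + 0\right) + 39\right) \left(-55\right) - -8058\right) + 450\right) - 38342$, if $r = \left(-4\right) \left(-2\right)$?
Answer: $-29779$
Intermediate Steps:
$r = 8$
$\left(\left(\left(r \left(-5 + 0\right) + 39\right) \left(-55\right) - -8058\right) + 450\right) - 38342 = \left(\left(\left(8 \left(-5 + 0\right) + 39\right) \left(-55\right) - -8058\right) + 450\right) - 38342 = \left(\left(\left(8 \left(-5\right) + 39\right) \left(-55\right) + 8058\right) + 450\right) - 38342 = \left(\left(\left(-40 + 39\right) \left(-55\right) + 8058\right) + 450\right) - 38342 = \left(\left(\left(-1\right) \left(-55\right) + 8058\right) + 450\right) - 38342 = \left(\left(55 + 8058\right) + 450\right) - 38342 = \left(8113 + 450\right) - 38342 = 8563 - 38342 = -29779$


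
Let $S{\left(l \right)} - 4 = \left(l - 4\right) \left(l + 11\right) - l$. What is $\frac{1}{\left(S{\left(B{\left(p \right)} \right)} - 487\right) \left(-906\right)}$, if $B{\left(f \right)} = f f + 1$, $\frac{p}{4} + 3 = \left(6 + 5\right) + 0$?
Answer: $- \frac{1}{956960688} \approx -1.045 \cdot 10^{-9}$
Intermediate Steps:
$p = 32$ ($p = -12 + 4 \left(\left(6 + 5\right) + 0\right) = -12 + 4 \left(11 + 0\right) = -12 + 4 \cdot 11 = -12 + 44 = 32$)
$B{\left(f \right)} = 1 + f^{2}$ ($B{\left(f \right)} = f^{2} + 1 = 1 + f^{2}$)
$S{\left(l \right)} = 4 - l + \left(-4 + l\right) \left(11 + l\right)$ ($S{\left(l \right)} = 4 - \left(l - \left(l - 4\right) \left(l + 11\right)\right) = 4 - \left(l - \left(-4 + l\right) \left(11 + l\right)\right) = 4 - l + \left(-4 + l\right) \left(11 + l\right)$)
$\frac{1}{\left(S{\left(B{\left(p \right)} \right)} - 487\right) \left(-906\right)} = \frac{1}{\left(\left(-40 + \left(1 + 32^{2}\right)^{2} + 6 \left(1 + 32^{2}\right)\right) - 487\right) \left(-906\right)} = \frac{1}{\left(-40 + \left(1 + 1024\right)^{2} + 6 \left(1 + 1024\right)\right) - 487} \left(- \frac{1}{906}\right) = \frac{1}{\left(-40 + 1025^{2} + 6 \cdot 1025\right) - 487} \left(- \frac{1}{906}\right) = \frac{1}{\left(-40 + 1050625 + 6150\right) - 487} \left(- \frac{1}{906}\right) = \frac{1}{1056735 - 487} \left(- \frac{1}{906}\right) = \frac{1}{1056248} \left(- \frac{1}{906}\right) = - \frac{1}{956960688}$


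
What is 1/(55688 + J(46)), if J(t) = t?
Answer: 1/55734 ≈ 1.7942e-5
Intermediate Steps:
1/(55688 + J(46)) = 1/(55688 + 46) = 1/55734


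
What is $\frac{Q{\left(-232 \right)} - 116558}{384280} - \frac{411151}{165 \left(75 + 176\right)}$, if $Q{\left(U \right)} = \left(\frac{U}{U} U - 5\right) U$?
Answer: $- \frac{16054719349}{1591495620} \approx -10.088$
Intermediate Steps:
$Q{\left(U \right)} = U \left(-5 + U\right)$ ($Q{\left(U \right)} = \left(1 U - 5\right) U = \left(U - 5\right) U = \left(-5 + U\right) U = U \left(-5 + U\right)$)
$\frac{Q{\left(-232 \right)} - 116558}{384280} - \frac{411151}{165 \left(75 + 176\right)} = \frac{- 232 \left(-5 - 232\right) - 116558}{384280} - \frac{411151}{165 \left(75 + 176\right)} = \left(\left(-232\right) \left(-237\right) - 116558\right) \frac{1}{384280} - \frac{411151}{165 \cdot 251} = \left(54984 - 116558\right) \frac{1}{384280} - \frac{411151}{41415} = \left(-61574\right) \frac{1}{384280} - \frac{411151}{41415} = - \frac{30787}{192140} - \frac{411151}{41415} = - \frac{16054719349}{1591495620}$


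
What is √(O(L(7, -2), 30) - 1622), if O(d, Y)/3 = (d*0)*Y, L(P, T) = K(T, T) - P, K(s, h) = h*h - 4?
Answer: I*√1622 ≈ 40.274*I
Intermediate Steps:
K(s, h) = -4 + h² (K(s, h) = h² - 4 = -4 + h²)
L(P, T) = -4 + T² - P (L(P, T) = (-4 + T²) - P = -4 + T² - P)
O(d, Y) = 0 (O(d, Y) = 3*((d*0)*Y) = 3*(0*Y) = 3*0 = 0)
√(O(L(7, -2), 30) - 1622) = √(0 - 1622) = √(-1622) = I*√1622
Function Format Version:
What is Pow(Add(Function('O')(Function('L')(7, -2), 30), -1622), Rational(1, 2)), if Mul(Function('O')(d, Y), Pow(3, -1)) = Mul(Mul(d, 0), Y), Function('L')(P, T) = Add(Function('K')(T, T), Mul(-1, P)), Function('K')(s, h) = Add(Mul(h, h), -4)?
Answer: Mul(I, Pow(1622, Rational(1, 2))) ≈ Mul(40.274, I)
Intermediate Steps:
Function('K')(s, h) = Add(-4, Pow(h, 2)) (Function('K')(s, h) = Add(Pow(h, 2), -4) = Add(-4, Pow(h, 2)))
Function('L')(P, T) = Add(-4, Pow(T, 2), Mul(-1, P)) (Function('L')(P, T) = Add(Add(-4, Pow(T, 2)), Mul(-1, P)) = Add(-4, Pow(T, 2), Mul(-1, P)))
Function('O')(d, Y) = 0 (Function('O')(d, Y) = Mul(3, Mul(Mul(d, 0), Y)) = Mul(3, Mul(0, Y)) = Mul(3, 0) = 0)
Pow(Add(Function('O')(Function('L')(7, -2), 30), -1622), Rational(1, 2)) = Pow(Add(0, -1622), Rational(1, 2)) = Pow(-1622, Rational(1, 2)) = Mul(I, Pow(1622, Rational(1, 2)))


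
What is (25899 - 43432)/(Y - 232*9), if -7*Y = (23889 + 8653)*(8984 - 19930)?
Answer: -122731/356190116 ≈ -0.00034457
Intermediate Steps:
Y = 356204732/7 (Y = -(23889 + 8653)*(8984 - 19930)/7 = -32542*(-10946)/7 = -1/7*(-356204732) = 356204732/7 ≈ 5.0886e+7)
(25899 - 43432)/(Y - 232*9) = (25899 - 43432)/(356204732/7 - 232*9) = -17533/(356204732/7 - 2088) = -17533/356190116/7 = -17533*7/356190116 = -122731/356190116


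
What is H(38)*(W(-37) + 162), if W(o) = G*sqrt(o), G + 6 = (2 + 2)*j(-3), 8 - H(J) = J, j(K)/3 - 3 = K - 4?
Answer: -4860 + 1620*I*sqrt(37) ≈ -4860.0 + 9854.1*I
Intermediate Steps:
j(K) = -3 + 3*K (j(K) = 9 + 3*(K - 4) = 9 + 3*(-4 + K) = 9 + (-12 + 3*K) = -3 + 3*K)
H(J) = 8 - J
G = -54 (G = -6 + (2 + 2)*(-3 + 3*(-3)) = -6 + 4*(-3 - 9) = -6 + 4*(-12) = -6 - 48 = -54)
W(o) = -54*sqrt(o)
H(38)*(W(-37) + 162) = (8 - 1*38)*(-54*I*sqrt(37) + 162) = (8 - 38)*(-54*I*sqrt(37) + 162) = -30*(-54*I*sqrt(37) + 162) = -30*(162 - 54*I*sqrt(37)) = -4860 + 1620*I*sqrt(37)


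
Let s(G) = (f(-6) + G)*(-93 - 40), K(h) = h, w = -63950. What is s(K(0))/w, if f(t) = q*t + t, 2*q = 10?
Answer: -2394/31975 ≈ -0.074871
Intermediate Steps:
q = 5 (q = (½)*10 = 5)
f(t) = 6*t (f(t) = 5*t + t = 6*t)
s(G) = 4788 - 133*G (s(G) = (6*(-6) + G)*(-93 - 40) = (-36 + G)*(-133) = 4788 - 133*G)
s(K(0))/w = (4788 - 133*0)/(-63950) = (4788 + 0)*(-1/63950) = 4788*(-1/63950) = -2394/31975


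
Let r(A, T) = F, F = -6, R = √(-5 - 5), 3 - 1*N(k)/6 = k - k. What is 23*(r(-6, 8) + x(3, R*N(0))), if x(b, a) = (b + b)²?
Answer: 690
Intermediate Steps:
N(k) = 18 (N(k) = 18 - 6*(k - k) = 18 - 6*0 = 18 + 0 = 18)
R = I*√10 (R = √(-10) = I*√10 ≈ 3.1623*I)
r(A, T) = -6
x(b, a) = 4*b² (x(b, a) = (2*b)² = 4*b²)
23*(r(-6, 8) + x(3, R*N(0))) = 23*(-6 + 4*3²) = 23*(-6 + 4*9) = 23*(-6 + 36) = 23*30 = 690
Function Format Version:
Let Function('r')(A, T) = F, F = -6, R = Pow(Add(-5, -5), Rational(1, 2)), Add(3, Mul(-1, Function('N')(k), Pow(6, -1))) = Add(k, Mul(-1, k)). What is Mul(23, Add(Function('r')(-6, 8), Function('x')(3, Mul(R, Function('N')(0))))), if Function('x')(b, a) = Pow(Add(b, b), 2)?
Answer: 690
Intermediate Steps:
Function('N')(k) = 18 (Function('N')(k) = Add(18, Mul(-6, Add(k, Mul(-1, k)))) = Add(18, Mul(-6, 0)) = Add(18, 0) = 18)
R = Mul(I, Pow(10, Rational(1, 2))) (R = Pow(-10, Rational(1, 2)) = Mul(I, Pow(10, Rational(1, 2))) ≈ Mul(3.1623, I))
Function('r')(A, T) = -6
Function('x')(b, a) = Mul(4, Pow(b, 2)) (Function('x')(b, a) = Pow(Mul(2, b), 2) = Mul(4, Pow(b, 2)))
Mul(23, Add(Function('r')(-6, 8), Function('x')(3, Mul(R, Function('N')(0))))) = Mul(23, Add(-6, Mul(4, Pow(3, 2)))) = Mul(23, Add(-6, Mul(4, 9))) = Mul(23, Add(-6, 36)) = Mul(23, 30) = 690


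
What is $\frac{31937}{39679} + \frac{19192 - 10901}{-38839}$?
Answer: $\frac{911422554}{1541092681} \approx 0.59141$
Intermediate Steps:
$\frac{31937}{39679} + \frac{19192 - 10901}{-38839} = 31937 \cdot \frac{1}{39679} + \left(19192 - 10901\right) \left(- \frac{1}{38839}\right) = \frac{31937}{39679} + 8291 \left(- \frac{1}{38839}\right) = \frac{31937}{39679} - \frac{8291}{38839} = \frac{911422554}{1541092681}$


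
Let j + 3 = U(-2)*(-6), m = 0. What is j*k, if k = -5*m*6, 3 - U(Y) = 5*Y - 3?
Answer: 0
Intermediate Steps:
U(Y) = 6 - 5*Y (U(Y) = 3 - (5*Y - 3) = 3 - (-3 + 5*Y) = 3 + (3 - 5*Y) = 6 - 5*Y)
k = 0 (k = -5*0*6 = 0*6 = 0)
j = -99 (j = -3 + (6 - 5*(-2))*(-6) = -3 + (6 + 10)*(-6) = -3 + 16*(-6) = -3 - 96 = -99)
j*k = -99*0 = 0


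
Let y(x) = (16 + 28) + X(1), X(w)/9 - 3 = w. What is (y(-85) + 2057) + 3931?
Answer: 6068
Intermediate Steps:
X(w) = 27 + 9*w
y(x) = 80 (y(x) = (16 + 28) + (27 + 9*1) = 44 + (27 + 9) = 44 + 36 = 80)
(y(-85) + 2057) + 3931 = (80 + 2057) + 3931 = 2137 + 3931 = 6068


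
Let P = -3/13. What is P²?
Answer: 9/169 ≈ 0.053254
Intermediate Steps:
P = -3/13 (P = -3*1/13 = -3/13 ≈ -0.23077)
P² = (-3/13)² = 9/169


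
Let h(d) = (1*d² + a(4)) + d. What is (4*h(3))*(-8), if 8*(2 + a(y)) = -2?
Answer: -312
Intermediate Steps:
a(y) = -9/4 (a(y) = -2 + (⅛)*(-2) = -2 - ¼ = -9/4)
h(d) = -9/4 + d + d² (h(d) = (1*d² - 9/4) + d = (d² - 9/4) + d = (-9/4 + d²) + d = -9/4 + d + d²)
(4*h(3))*(-8) = (4*(-9/4 + 3 + 3²))*(-8) = (4*(-9/4 + 3 + 9))*(-8) = (4*(39/4))*(-8) = 39*(-8) = -312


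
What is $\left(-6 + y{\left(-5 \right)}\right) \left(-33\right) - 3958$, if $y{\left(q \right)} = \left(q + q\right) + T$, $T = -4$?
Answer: $-3298$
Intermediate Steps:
$y{\left(q \right)} = -4 + 2 q$ ($y{\left(q \right)} = \left(q + q\right) - 4 = 2 q - 4 = -4 + 2 q$)
$\left(-6 + y{\left(-5 \right)}\right) \left(-33\right) - 3958 = \left(-6 + \left(-4 + 2 \left(-5\right)\right)\right) \left(-33\right) - 3958 = \left(-6 - 14\right) \left(-33\right) - 3958 = \left(-20\right) \left(-33\right) - 3958 = 660 - 3958 = -3298$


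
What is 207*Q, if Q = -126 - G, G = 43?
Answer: -34983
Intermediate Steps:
Q = -169 (Q = -126 - 1*43 = -126 - 43 = -169)
207*Q = 207*(-169) = -34983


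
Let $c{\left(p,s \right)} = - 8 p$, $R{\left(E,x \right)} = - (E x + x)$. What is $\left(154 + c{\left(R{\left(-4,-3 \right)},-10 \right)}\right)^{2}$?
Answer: $51076$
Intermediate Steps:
$R{\left(E,x \right)} = - x - E x$ ($R{\left(E,x \right)} = - (x + E x) = - x - E x$)
$\left(154 + c{\left(R{\left(-4,-3 \right)},-10 \right)}\right)^{2} = \left(154 - 8 \left(\left(-1\right) \left(-3\right) \left(1 - 4\right)\right)\right)^{2} = \left(154 - 8 \left(\left(-1\right) \left(-3\right) \left(-3\right)\right)\right)^{2} = \left(154 - -72\right)^{2} = \left(154 + 72\right)^{2} = 226^{2} = 51076$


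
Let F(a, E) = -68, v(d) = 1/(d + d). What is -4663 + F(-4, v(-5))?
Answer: -4731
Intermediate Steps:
v(d) = 1/(2*d)
-4663 + F(-4, v(-5)) = -4663 - 68 = -4731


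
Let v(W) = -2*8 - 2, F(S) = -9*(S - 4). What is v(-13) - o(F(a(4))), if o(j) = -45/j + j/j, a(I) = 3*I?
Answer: -157/8 ≈ -19.625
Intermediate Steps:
F(S) = 36 - 9*S (F(S) = -9*(-4 + S) = 36 - 9*S)
v(W) = -18 (v(W) = -16 - 2 = -18)
o(j) = 1 - 45/j (o(j) = -45/j + 1 = 1 - 45/j)
v(-13) - o(F(a(4))) = -18 - (-45 + (36 - 27*4))/(36 - 27*4) = -18 - (-45 + (36 - 9*12))/(36 - 9*12) = -18 - (-45 + (36 - 108))/(36 - 108) = -18 - (-45 - 72)/(-72) = -18 - (-1)*(-117)/72 = -18 - 1*13/8 = -18 - 13/8 = -157/8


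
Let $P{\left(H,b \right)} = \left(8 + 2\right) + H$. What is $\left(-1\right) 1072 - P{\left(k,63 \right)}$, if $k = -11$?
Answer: $-1071$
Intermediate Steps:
$P{\left(H,b \right)} = 10 + H$
$\left(-1\right) 1072 - P{\left(k,63 \right)} = \left(-1\right) 1072 - \left(10 - 11\right) = -1072 - -1 = -1072 + 1 = -1071$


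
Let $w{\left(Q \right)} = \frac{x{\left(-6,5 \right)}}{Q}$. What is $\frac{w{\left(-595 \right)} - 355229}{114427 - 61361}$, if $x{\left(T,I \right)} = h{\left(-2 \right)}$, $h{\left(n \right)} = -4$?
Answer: $- \frac{211361251}{31574270} \approx -6.6941$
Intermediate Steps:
$x{\left(T,I \right)} = -4$
$w{\left(Q \right)} = - \frac{4}{Q}$
$\frac{w{\left(-595 \right)} - 355229}{114427 - 61361} = \frac{- \frac{4}{-595} - 355229}{114427 - 61361} = \frac{\left(-4\right) \left(- \frac{1}{595}\right) - 355229}{53066} = \left(\frac{4}{595} - 355229\right) \frac{1}{53066} = \left(- \frac{211361251}{595}\right) \frac{1}{53066} = - \frac{211361251}{31574270}$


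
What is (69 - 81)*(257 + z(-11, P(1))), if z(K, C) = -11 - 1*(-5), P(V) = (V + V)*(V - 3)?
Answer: -3012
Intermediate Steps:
P(V) = 2*V*(-3 + V) (P(V) = (2*V)*(-3 + V) = 2*V*(-3 + V))
z(K, C) = -6 (z(K, C) = -11 + 5 = -6)
(69 - 81)*(257 + z(-11, P(1))) = (69 - 81)*(257 - 6) = -12*251 = -3012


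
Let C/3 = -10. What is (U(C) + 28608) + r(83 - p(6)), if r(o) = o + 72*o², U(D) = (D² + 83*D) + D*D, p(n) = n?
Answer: 454883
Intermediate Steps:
C = -30 (C = 3*(-10) = -30)
U(D) = 2*D² + 83*D (U(D) = (D² + 83*D) + D² = 2*D² + 83*D)
(U(C) + 28608) + r(83 - p(6)) = (-30*(83 + 2*(-30)) + 28608) + (83 - 1*6)*(1 + 72*(83 - 1*6)) = (-30*(83 - 60) + 28608) + (83 - 6)*(1 + 72*(83 - 6)) = (-30*23 + 28608) + 77*(1 + 72*77) = (-690 + 28608) + 77*(1 + 5544) = 27918 + 77*5545 = 27918 + 426965 = 454883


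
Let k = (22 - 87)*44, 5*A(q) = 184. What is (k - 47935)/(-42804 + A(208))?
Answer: 253975/213836 ≈ 1.1877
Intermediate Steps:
A(q) = 184/5 (A(q) = (⅕)*184 = 184/5)
k = -2860 (k = -65*44 = -2860)
(k - 47935)/(-42804 + A(208)) = (-2860 - 47935)/(-42804 + 184/5) = -50795/(-213836/5) = -50795*(-5/213836) = 253975/213836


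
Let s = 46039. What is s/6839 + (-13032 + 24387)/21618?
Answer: 51091807/7040262 ≈ 7.2571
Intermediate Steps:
s/6839 + (-13032 + 24387)/21618 = 46039/6839 + (-13032 + 24387)/21618 = 46039*(1/6839) + 11355*(1/21618) = 6577/977 + 3785/7206 = 51091807/7040262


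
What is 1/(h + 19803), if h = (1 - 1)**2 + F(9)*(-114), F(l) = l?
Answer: 1/18777 ≈ 5.3257e-5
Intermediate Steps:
h = -1026 (h = (1 - 1)**2 + 9*(-114) = 0**2 - 1026 = 0 - 1026 = -1026)
1/(h + 19803) = 1/(-1026 + 19803) = 1/18777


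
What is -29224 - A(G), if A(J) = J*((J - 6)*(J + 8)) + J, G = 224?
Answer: -11358472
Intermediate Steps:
A(J) = J + J*(-6 + J)*(8 + J) (A(J) = J*((-6 + J)*(8 + J)) + J = J*(-6 + J)*(8 + J) + J = J + J*(-6 + J)*(8 + J))
-29224 - A(G) = -29224 - 224*(-47 + 224**2 + 2*224) = -29224 - 224*(-47 + 50176 + 448) = -29224 - 224*50577 = -29224 - 1*11329248 = -29224 - 11329248 = -11358472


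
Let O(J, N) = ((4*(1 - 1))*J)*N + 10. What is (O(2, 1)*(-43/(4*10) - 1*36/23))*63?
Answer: -153027/92 ≈ -1663.3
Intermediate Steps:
O(J, N) = 10 (O(J, N) = ((4*0)*J)*N + 10 = (0*J)*N + 10 = 0*N + 10 = 0 + 10 = 10)
(O(2, 1)*(-43/(4*10) - 1*36/23))*63 = (10*(-43/(4*10) - 1*36/23))*63 = (10*(-43/40 - 36*1/23))*63 = (10*(-43*1/40 - 36/23))*63 = (10*(-43/40 - 36/23))*63 = (10*(-2429/920))*63 = -2429/92*63 = -153027/92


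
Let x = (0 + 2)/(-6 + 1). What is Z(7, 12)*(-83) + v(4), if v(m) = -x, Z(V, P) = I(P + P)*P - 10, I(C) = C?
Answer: -115368/5 ≈ -23074.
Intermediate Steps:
Z(V, P) = -10 + 2*P**2 (Z(V, P) = (P + P)*P - 10 = (2*P)*P - 10 = 2*P**2 - 10 = -10 + 2*P**2)
x = -2/5 (x = 2/(-5) = 2*(-1/5) = -2/5 ≈ -0.40000)
v(m) = 2/5 (v(m) = -1*(-2/5) = 2/5)
Z(7, 12)*(-83) + v(4) = (-10 + 2*12**2)*(-83) + 2/5 = (-10 + 2*144)*(-83) + 2/5 = (-10 + 288)*(-83) + 2/5 = 278*(-83) + 2/5 = -23074 + 2/5 = -115368/5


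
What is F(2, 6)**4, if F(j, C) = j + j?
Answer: 256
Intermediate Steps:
F(j, C) = 2*j
F(2, 6)**4 = (2*2)**4 = 4**4 = 256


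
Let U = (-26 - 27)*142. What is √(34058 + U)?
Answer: 6*√737 ≈ 162.89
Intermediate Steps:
U = -7526 (U = -53*142 = -7526)
√(34058 + U) = √(34058 - 7526) = √26532 = 6*√737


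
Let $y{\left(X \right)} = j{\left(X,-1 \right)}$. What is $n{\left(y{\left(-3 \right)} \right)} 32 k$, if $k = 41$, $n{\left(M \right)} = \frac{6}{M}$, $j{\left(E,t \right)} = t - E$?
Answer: $3936$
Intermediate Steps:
$y{\left(X \right)} = -1 - X$
$n{\left(y{\left(-3 \right)} \right)} 32 k = \frac{6}{-1 - -3} \cdot 32 \cdot 41 = \frac{6}{-1 + 3} \cdot 32 \cdot 41 = \frac{6}{2} \cdot 32 \cdot 41 = 6 \cdot \frac{1}{2} \cdot 32 \cdot 41 = 3 \cdot 32 \cdot 41 = 96 \cdot 41 = 3936$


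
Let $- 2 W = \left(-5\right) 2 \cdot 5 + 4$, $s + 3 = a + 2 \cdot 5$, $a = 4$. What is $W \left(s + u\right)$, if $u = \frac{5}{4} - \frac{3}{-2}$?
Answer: $\frac{1265}{4} \approx 316.25$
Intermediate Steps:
$s = 11$ ($s = -3 + \left(4 + 2 \cdot 5\right) = -3 + \left(4 + 10\right) = -3 + 14 = 11$)
$W = 23$ ($W = - \frac{\left(-5\right) 2 \cdot 5 + 4}{2} = - \frac{\left(-10\right) 5 + 4}{2} = - \frac{-50 + 4}{2} = \left(- \frac{1}{2}\right) \left(-46\right) = 23$)
$u = \frac{11}{4}$ ($u = 5 \cdot \frac{1}{4} - - \frac{3}{2} = \frac{5}{4} + \frac{3}{2} = \frac{11}{4} \approx 2.75$)
$W \left(s + u\right) = 23 \left(11 + \frac{11}{4}\right) = 23 \cdot \frac{55}{4} = \frac{1265}{4}$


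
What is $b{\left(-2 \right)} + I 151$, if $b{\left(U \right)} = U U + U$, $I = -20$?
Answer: $-3018$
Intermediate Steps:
$b{\left(U \right)} = U + U^{2}$ ($b{\left(U \right)} = U^{2} + U = U + U^{2}$)
$b{\left(-2 \right)} + I 151 = - 2 \left(1 - 2\right) - 3020 = \left(-2\right) \left(-1\right) - 3020 = 2 - 3020 = -3018$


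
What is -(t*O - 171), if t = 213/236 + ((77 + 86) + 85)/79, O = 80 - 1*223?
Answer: 13963889/18644 ≈ 748.97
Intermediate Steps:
O = -143 (O = 80 - 223 = -143)
t = 75355/18644 (t = 213*(1/236) + (163 + 85)*(1/79) = 213/236 + 248*(1/79) = 213/236 + 248/79 = 75355/18644 ≈ 4.0418)
-(t*O - 171) = -((75355/18644)*(-143) - 171) = -(-10775765/18644 - 171) = -1*(-13963889/18644) = 13963889/18644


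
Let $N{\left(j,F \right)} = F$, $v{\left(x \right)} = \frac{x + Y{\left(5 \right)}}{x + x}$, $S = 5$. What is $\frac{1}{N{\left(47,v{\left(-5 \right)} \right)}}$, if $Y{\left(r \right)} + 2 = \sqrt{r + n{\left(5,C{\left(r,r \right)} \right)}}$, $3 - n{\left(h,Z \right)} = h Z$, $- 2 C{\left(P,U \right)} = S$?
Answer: $\frac{140}{57} + \frac{10 \sqrt{82}}{57} \approx 4.0448$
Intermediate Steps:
$C{\left(P,U \right)} = - \frac{5}{2}$ ($C{\left(P,U \right)} = \left(- \frac{1}{2}\right) 5 = - \frac{5}{2}$)
$n{\left(h,Z \right)} = 3 - Z h$ ($n{\left(h,Z \right)} = 3 - h Z = 3 - Z h$)
$Y{\left(r \right)} = -2 + \sqrt{\frac{31}{2} + r}$ ($Y{\left(r \right)} = -2 + \sqrt{r - \left(-3 - \frac{25}{2}\right)} = -2 + \sqrt{r + \left(3 + \frac{25}{2}\right)} = -2 + \sqrt{r + \frac{31}{2}} = -2 + \sqrt{\frac{31}{2} + r}$)
$v{\left(x \right)} = \frac{-2 + x + \frac{\sqrt{82}}{2}}{2 x}$ ($v{\left(x \right)} = \frac{x - \left(2 - \frac{\sqrt{62 + 4 \cdot 5}}{2}\right)}{x + x} = \frac{x - \left(2 - \frac{\sqrt{62 + 20}}{2}\right)}{2 x} = \left(x - \left(2 - \frac{\sqrt{82}}{2}\right)\right) \frac{1}{2 x} = \left(-2 + x + \frac{\sqrt{82}}{2}\right) \frac{1}{2 x} = \frac{-2 + x + \frac{\sqrt{82}}{2}}{2 x}$)
$\frac{1}{N{\left(47,v{\left(-5 \right)} \right)}} = \frac{1}{\frac{1}{4} \frac{1}{-5} \left(-4 + \sqrt{82} + 2 \left(-5\right)\right)} = \frac{1}{\frac{1}{4} \left(- \frac{1}{5}\right) \left(-4 + \sqrt{82} - 10\right)} = \frac{1}{\frac{1}{4} \left(- \frac{1}{5}\right) \left(-14 + \sqrt{82}\right)} = \frac{1}{\frac{7}{10} - \frac{\sqrt{82}}{20}}$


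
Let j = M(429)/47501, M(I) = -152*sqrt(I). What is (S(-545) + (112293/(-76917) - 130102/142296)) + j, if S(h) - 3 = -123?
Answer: -31890087431/260594796 - 152*sqrt(429)/47501 ≈ -122.44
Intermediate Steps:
j = -152*sqrt(429)/47501 ≈ -0.066278
S(h) = -120 (S(h) = 3 - 123 = -120)
(S(-545) + (112293/(-76917) - 130102/142296)) + j = (-120 + (112293/(-76917) - 130102/142296)) - 152*sqrt(429)/47501 = (-120 + (112293*(-1/76917) - 130102*1/142296)) - 152*sqrt(429)/47501 = (-120 + (-37431/25639 - 9293/10164)) - 152*sqrt(429)/47501 = (-120 - 618711911/260594796) - 152*sqrt(429)/47501 = -31890087431/260594796 - 152*sqrt(429)/47501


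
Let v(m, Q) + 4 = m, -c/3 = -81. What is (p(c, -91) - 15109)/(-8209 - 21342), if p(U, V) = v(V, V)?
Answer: 15204/29551 ≈ 0.51450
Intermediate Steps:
c = 243 (c = -3*(-81) = 243)
v(m, Q) = -4 + m
p(U, V) = -4 + V
(p(c, -91) - 15109)/(-8209 - 21342) = ((-4 - 91) - 15109)/(-8209 - 21342) = (-95 - 15109)/(-29551) = -15204*(-1/29551) = 15204/29551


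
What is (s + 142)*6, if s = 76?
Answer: 1308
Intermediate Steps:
(s + 142)*6 = (76 + 142)*6 = 218*6 = 1308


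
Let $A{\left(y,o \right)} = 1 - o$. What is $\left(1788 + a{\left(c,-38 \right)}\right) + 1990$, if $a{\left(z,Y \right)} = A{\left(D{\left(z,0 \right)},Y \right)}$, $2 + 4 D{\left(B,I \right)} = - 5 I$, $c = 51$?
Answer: $3817$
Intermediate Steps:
$D{\left(B,I \right)} = - \frac{1}{2} - \frac{5 I}{4}$ ($D{\left(B,I \right)} = - \frac{1}{2} + \frac{\left(-5\right) I}{4} = - \frac{1}{2} - \frac{5 I}{4}$)
$a{\left(z,Y \right)} = 1 - Y$
$\left(1788 + a{\left(c,-38 \right)}\right) + 1990 = \left(1788 + \left(1 - -38\right)\right) + 1990 = \left(1788 + \left(1 + 38\right)\right) + 1990 = \left(1788 + 39\right) + 1990 = 1827 + 1990 = 3817$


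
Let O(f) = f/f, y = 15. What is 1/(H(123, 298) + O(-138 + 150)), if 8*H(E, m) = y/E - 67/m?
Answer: 97744/96487 ≈ 1.0130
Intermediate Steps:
H(E, m) = -67/(8*m) + 15/(8*E) (H(E, m) = (15/E - 67/m)/8 = (-67/m + 15/E)/8 = -67/(8*m) + 15/(8*E))
O(f) = 1
1/(H(123, 298) + O(-138 + 150)) = 1/((-67/8/298 + (15/8)/123) + 1) = 1/((-67/8*1/298 + (15/8)*(1/123)) + 1) = 1/((-67/2384 + 5/328) + 1) = 1/(-1257/97744 + 1) = 1/(96487/97744) = 97744/96487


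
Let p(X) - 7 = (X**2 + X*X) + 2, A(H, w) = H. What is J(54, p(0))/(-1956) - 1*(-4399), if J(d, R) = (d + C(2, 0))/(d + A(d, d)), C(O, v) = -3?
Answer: 309759967/70416 ≈ 4399.0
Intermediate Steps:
p(X) = 9 + 2*X**2 (p(X) = 7 + ((X**2 + X*X) + 2) = 7 + ((X**2 + X**2) + 2) = 7 + (2*X**2 + 2) = 7 + (2 + 2*X**2) = 9 + 2*X**2)
J(d, R) = (-3 + d)/(2*d) (J(d, R) = (d - 3)/(d + d) = (-3 + d)/((2*d)) = (-3 + d)*(1/(2*d)) = (-3 + d)/(2*d))
J(54, p(0))/(-1956) - 1*(-4399) = ((1/2)*(-3 + 54)/54)/(-1956) - 1*(-4399) = ((1/2)*(1/54)*51)*(-1/1956) + 4399 = (17/36)*(-1/1956) + 4399 = -17/70416 + 4399 = 309759967/70416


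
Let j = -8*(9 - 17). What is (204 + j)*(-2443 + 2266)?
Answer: -47436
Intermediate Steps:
j = 64 (j = -8*(-8) = 64)
(204 + j)*(-2443 + 2266) = (204 + 64)*(-2443 + 2266) = 268*(-177) = -47436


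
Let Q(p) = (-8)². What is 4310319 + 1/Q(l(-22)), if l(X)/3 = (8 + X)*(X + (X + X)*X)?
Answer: 275860417/64 ≈ 4.3103e+6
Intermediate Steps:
l(X) = 3*(8 + X)*(X + 2*X²) (l(X) = 3*((8 + X)*(X + (X + X)*X)) = 3*((8 + X)*(X + (2*X)*X)) = 3*((8 + X)*(X + 2*X²)) = 3*(8 + X)*(X + 2*X²))
Q(p) = 64
4310319 + 1/Q(l(-22)) = 4310319 + 1/64 = 275860417/64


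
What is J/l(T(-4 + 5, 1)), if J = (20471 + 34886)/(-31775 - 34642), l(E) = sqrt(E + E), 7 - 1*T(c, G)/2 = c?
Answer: -55357*sqrt(6)/797004 ≈ -0.17013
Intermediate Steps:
T(c, G) = 14 - 2*c
l(E) = sqrt(2)*sqrt(E) (l(E) = sqrt(2*E) = sqrt(2)*sqrt(E))
J = -55357/66417 (J = 55357/(-66417) = 55357*(-1/66417) = -55357/66417 ≈ -0.83348)
J/l(T(-4 + 5, 1)) = -55357*sqrt(2)/(2*sqrt(14 - 2*(-4 + 5)))/66417 = -55357*sqrt(2)/(2*sqrt(14 - 2*1))/66417 = -55357*sqrt(2)/(2*sqrt(14 - 2))/66417 = -55357*sqrt(6)/12/66417 = -55357*sqrt(6)/797004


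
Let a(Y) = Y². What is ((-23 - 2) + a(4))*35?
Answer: -315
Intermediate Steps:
((-23 - 2) + a(4))*35 = ((-23 - 2) + 4²)*35 = (-25 + 16)*35 = -9*35 = -315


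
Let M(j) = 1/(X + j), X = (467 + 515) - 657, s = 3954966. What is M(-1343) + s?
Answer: 4026155387/1018 ≈ 3.9550e+6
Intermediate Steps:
X = 325 (X = 982 - 657 = 325)
M(j) = 1/(325 + j)
M(-1343) + s = 1/(325 - 1343) + 3954966 = 1/(-1018) + 3954966 = -1/1018 + 3954966 = 4026155387/1018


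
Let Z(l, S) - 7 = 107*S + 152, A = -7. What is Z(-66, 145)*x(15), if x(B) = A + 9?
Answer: 31348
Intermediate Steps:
Z(l, S) = 159 + 107*S (Z(l, S) = 7 + (107*S + 152) = 7 + (152 + 107*S) = 159 + 107*S)
x(B) = 2 (x(B) = -7 + 9 = 2)
Z(-66, 145)*x(15) = (159 + 107*145)*2 = (159 + 15515)*2 = 15674*2 = 31348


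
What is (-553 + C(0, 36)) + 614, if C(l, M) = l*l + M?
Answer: 97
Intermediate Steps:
C(l, M) = M + l² (C(l, M) = l² + M = M + l²)
(-553 + C(0, 36)) + 614 = (-553 + (36 + 0²)) + 614 = (-553 + (36 + 0)) + 614 = (-553 + 36) + 614 = -517 + 614 = 97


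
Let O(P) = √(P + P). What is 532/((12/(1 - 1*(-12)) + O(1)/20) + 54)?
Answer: 987604800/101959031 - 899080*√2/101959031 ≈ 9.6738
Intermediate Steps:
O(P) = √2*√P (O(P) = √(2*P) = √2*√P)
532/((12/(1 - 1*(-12)) + O(1)/20) + 54) = 532/((12/(1 - 1*(-12)) + (√2*√1)/20) + 54) = 532/((12/(1 + 12) + (√2*1)*(1/20)) + 54) = 532/((12/13 + √2*(1/20)) + 54) = 532/((12*(1/13) + √2/20) + 54) = 532/((12/13 + √2/20) + 54) = 532/(714/13 + √2/20)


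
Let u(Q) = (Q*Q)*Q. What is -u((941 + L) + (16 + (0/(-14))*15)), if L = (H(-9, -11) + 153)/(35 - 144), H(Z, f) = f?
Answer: -1130421736192211/1295029 ≈ -8.7289e+8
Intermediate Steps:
L = -142/109 (L = (-11 + 153)/(35 - 144) = 142/(-109) = 142*(-1/109) = -142/109 ≈ -1.3028)
u(Q) = Q**3 (u(Q) = Q**2*Q = Q**3)
-u((941 + L) + (16 + (0/(-14))*15)) = -((941 - 142/109) + (16 + (0/(-14))*15))**3 = -(102427/109 + (16 + (0*(-1/14))*15))**3 = -(102427/109 + (16 + 0*15))**3 = -(102427/109 + (16 + 0))**3 = -(102427/109 + 16)**3 = -(104171/109)**3 = -1*1130421736192211/1295029 = -1130421736192211/1295029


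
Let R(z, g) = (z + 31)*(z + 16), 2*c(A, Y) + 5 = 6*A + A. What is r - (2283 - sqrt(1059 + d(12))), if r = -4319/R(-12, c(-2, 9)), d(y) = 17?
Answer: -177827/76 + 2*sqrt(269) ≈ -2307.0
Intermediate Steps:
c(A, Y) = -5/2 + 7*A/2 (c(A, Y) = -5/2 + (6*A + A)/2 = -5/2 + (7*A)/2 = -5/2 + 7*A/2)
R(z, g) = (16 + z)*(31 + z) (R(z, g) = (31 + z)*(16 + z) = (16 + z)*(31 + z))
r = -4319/76 (r = -4319/(496 + (-12)**2 + 47*(-12)) = -4319/(496 + 144 - 564) = -4319/76 ≈ -56.829)
r - (2283 - sqrt(1059 + d(12))) = -4319/76 - (2283 - sqrt(1059 + 17)) = -4319/76 - (2283 - sqrt(1076)) = -4319/76 - (2283 - 2*sqrt(269)) = -4319/76 + (-2283 + 2*sqrt(269)) = -177827/76 + 2*sqrt(269)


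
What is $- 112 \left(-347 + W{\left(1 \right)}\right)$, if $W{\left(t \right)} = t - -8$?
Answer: $37856$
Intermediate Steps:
$W{\left(t \right)} = 8 + t$ ($W{\left(t \right)} = t + 8 = 8 + t$)
$- 112 \left(-347 + W{\left(1 \right)}\right) = - 112 \left(-347 + \left(8 + 1\right)\right) = - 112 \left(-347 + 9\right) = \left(-112\right) \left(-338\right) = 37856$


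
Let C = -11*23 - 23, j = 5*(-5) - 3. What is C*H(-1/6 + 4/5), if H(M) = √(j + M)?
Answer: -46*I*√24630/5 ≈ -1443.8*I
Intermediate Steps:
j = -28 (j = -25 - 3 = -28)
C = -276 (C = -253 - 23 = -276)
H(M) = √(-28 + M)
C*H(-1/6 + 4/5) = -276*√(-28 + (-1/6 + 4/5)) = -276*√(-28 + (-1*⅙ + 4*(⅕))) = -276*√(-28 + (-⅙ + ⅘)) = -276*√(-28 + 19/30) = -46*I*√24630/5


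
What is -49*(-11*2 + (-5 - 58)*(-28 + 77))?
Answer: 152341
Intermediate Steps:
-49*(-11*2 + (-5 - 58)*(-28 + 77)) = -49*(-22 - 63*49) = -49*(-22 - 3087) = -49*(-3109) = 152341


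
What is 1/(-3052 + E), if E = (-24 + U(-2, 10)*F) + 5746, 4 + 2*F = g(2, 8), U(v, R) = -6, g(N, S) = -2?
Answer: 1/2688 ≈ 0.00037202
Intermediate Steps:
F = -3 (F = -2 + (1/2)*(-2) = -2 - 1 = -3)
E = 5740 (E = (-24 - 6*(-3)) + 5746 = (-24 + 18) + 5746 = -6 + 5746 = 5740)
1/(-3052 + E) = 1/(-3052 + 5740) = 1/2688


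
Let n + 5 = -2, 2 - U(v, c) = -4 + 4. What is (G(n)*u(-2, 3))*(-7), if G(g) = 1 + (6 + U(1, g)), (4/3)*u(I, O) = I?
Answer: 189/2 ≈ 94.500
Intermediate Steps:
U(v, c) = 2 (U(v, c) = 2 - (-4 + 4) = 2 - 1*0 = 2 + 0 = 2)
u(I, O) = 3*I/4
n = -7 (n = -5 - 2 = -7)
G(g) = 9 (G(g) = 1 + (6 + 2) = 1 + 8 = 9)
(G(n)*u(-2, 3))*(-7) = (9*((¾)*(-2)))*(-7) = (9*(-3/2))*(-7) = -27/2*(-7) = 189/2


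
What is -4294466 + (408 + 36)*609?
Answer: -4024070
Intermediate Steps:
-4294466 + (408 + 36)*609 = -4294466 + 444*609 = -4294466 + 270396 = -4024070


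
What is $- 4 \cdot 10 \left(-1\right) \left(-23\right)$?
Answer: $-920$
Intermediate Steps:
$- 4 \cdot 10 \left(-1\right) \left(-23\right) = \left(-4\right) \left(-10\right) \left(-23\right) = 40 \left(-23\right) = -920$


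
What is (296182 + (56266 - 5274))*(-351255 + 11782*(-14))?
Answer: -179212260322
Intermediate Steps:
(296182 + (56266 - 5274))*(-351255 + 11782*(-14)) = (296182 + 50992)*(-351255 - 164948) = 347174*(-516203) = -179212260322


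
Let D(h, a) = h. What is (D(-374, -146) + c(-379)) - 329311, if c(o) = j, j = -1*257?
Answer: -329942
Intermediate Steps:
j = -257
c(o) = -257
(D(-374, -146) + c(-379)) - 329311 = (-374 - 257) - 329311 = -631 - 329311 = -329942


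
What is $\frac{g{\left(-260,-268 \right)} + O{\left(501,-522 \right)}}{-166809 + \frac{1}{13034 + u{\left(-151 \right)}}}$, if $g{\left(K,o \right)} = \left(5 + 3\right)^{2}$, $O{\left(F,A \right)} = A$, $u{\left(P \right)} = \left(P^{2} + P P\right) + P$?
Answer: $\frac{13393065}{4877912182} \approx 0.0027457$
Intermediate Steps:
$u{\left(P \right)} = P + 2 P^{2}$ ($u{\left(P \right)} = \left(P^{2} + P^{2}\right) + P = 2 P^{2} + P = P + 2 P^{2}$)
$g{\left(K,o \right)} = 64$ ($g{\left(K,o \right)} = 8^{2} = 64$)
$\frac{g{\left(-260,-268 \right)} + O{\left(501,-522 \right)}}{-166809 + \frac{1}{13034 + u{\left(-151 \right)}}} = \frac{64 - 522}{-166809 + \frac{1}{13034 - 151 \left(1 + 2 \left(-151\right)\right)}} = - \frac{458}{-166809 + \frac{1}{13034 - 151 \left(1 - 302\right)}} = - \frac{458}{-166809 + \frac{1}{13034 - -45451}} = - \frac{458}{-166809 + \frac{1}{13034 + 45451}} = - \frac{458}{-166809 + \frac{1}{58485}} = - \frac{458}{- \frac{9755824364}{58485}} = \left(-458\right) \left(- \frac{58485}{9755824364}\right) = \frac{13393065}{4877912182}$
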